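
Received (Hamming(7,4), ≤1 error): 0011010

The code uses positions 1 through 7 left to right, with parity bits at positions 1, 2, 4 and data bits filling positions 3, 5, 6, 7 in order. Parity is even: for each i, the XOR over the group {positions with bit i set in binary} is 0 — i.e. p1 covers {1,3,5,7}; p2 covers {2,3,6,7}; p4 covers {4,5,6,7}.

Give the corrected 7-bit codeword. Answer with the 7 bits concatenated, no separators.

1011010

s1 (pos 1,3,5,7): 0⊕1⊕0⊕0 = 1
s2 (pos 2,3,6,7): 0⊕1⊕1⊕0 = 0
s4 (pos 4,5,6,7): 1⊕0⊕1⊕0 = 0
Syndrome s4…s1 = 001 → error at position 1.
Flip position 1: 0011010 → 1011010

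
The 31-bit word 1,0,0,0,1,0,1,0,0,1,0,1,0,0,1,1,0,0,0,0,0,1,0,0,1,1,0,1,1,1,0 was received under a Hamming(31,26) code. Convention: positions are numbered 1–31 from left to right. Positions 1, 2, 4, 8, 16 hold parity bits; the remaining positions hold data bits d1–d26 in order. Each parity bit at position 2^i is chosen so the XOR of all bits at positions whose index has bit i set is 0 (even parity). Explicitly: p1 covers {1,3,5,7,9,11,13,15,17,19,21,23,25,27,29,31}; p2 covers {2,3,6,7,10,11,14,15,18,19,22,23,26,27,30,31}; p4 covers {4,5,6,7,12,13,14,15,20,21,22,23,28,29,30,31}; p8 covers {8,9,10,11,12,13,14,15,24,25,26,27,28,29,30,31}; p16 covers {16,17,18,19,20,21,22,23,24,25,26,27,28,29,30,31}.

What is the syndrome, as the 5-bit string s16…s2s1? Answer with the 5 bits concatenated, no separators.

s1 (pos 1,3,5,7,9,11,13,15,17,19,21,23,25,27,29,31): 1⊕0⊕1⊕1⊕0⊕0⊕0⊕1⊕0⊕0⊕0⊕0⊕1⊕0⊕1⊕0 = 0
s2 (pos 2,3,6,7,10,11,14,15,18,19,22,23,26,27,30,31): 0⊕0⊕0⊕1⊕1⊕0⊕0⊕1⊕0⊕0⊕1⊕0⊕1⊕0⊕1⊕0 = 0
s4 (pos 4,5,6,7,12,13,14,15,20,21,22,23,28,29,30,31): 0⊕1⊕0⊕1⊕1⊕0⊕0⊕1⊕0⊕0⊕1⊕0⊕1⊕1⊕1⊕0 = 0
s8 (pos 8,9,10,11,12,13,14,15,24,25,26,27,28,29,30,31): 0⊕0⊕1⊕0⊕1⊕0⊕0⊕1⊕0⊕1⊕1⊕0⊕1⊕1⊕1⊕0 = 0
s16 (pos 16,17,18,19,20,21,22,23,24,25,26,27,28,29,30,31): 1⊕0⊕0⊕0⊕0⊕0⊕1⊕0⊕0⊕1⊕1⊕0⊕1⊕1⊕1⊕0 = 1
Syndrome s16…s1 = 10000 → error at position 16.

10000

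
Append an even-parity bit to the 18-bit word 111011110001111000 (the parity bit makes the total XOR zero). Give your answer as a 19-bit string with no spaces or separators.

1110111100011110001

XOR of the 18 data bits: 1⊕1⊕1⊕0⊕1⊕1⊕1⊕1⊕0⊕0⊕0⊕1⊕1⊕1⊕1⊕0⊕0⊕0 = 1
Parity bit = 1 (so all 19 bits XOR to 0).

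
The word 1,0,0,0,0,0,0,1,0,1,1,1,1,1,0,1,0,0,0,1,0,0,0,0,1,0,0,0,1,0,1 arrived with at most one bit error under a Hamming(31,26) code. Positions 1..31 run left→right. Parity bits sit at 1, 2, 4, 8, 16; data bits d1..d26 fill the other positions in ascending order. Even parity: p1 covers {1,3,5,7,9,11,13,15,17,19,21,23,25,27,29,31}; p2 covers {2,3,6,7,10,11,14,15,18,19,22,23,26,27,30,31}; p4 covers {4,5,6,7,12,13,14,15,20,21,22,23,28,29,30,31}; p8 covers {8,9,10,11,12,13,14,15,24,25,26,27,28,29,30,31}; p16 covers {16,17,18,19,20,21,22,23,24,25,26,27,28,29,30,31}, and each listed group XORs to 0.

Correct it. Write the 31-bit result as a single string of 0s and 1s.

1000000101111101000100011000101

s1 (pos 1,3,5,7,9,11,13,15,17,19,21,23,25,27,29,31): 1⊕0⊕0⊕0⊕0⊕1⊕1⊕0⊕0⊕0⊕0⊕0⊕1⊕0⊕1⊕1 = 0
s2 (pos 2,3,6,7,10,11,14,15,18,19,22,23,26,27,30,31): 0⊕0⊕0⊕0⊕1⊕1⊕1⊕0⊕0⊕0⊕0⊕0⊕0⊕0⊕0⊕1 = 0
s4 (pos 4,5,6,7,12,13,14,15,20,21,22,23,28,29,30,31): 0⊕0⊕0⊕0⊕1⊕1⊕1⊕0⊕1⊕0⊕0⊕0⊕0⊕1⊕0⊕1 = 0
s8 (pos 8,9,10,11,12,13,14,15,24,25,26,27,28,29,30,31): 1⊕0⊕1⊕1⊕1⊕1⊕1⊕0⊕0⊕1⊕0⊕0⊕0⊕1⊕0⊕1 = 1
s16 (pos 16,17,18,19,20,21,22,23,24,25,26,27,28,29,30,31): 1⊕0⊕0⊕0⊕1⊕0⊕0⊕0⊕0⊕1⊕0⊕0⊕0⊕1⊕0⊕1 = 1
Syndrome s16…s1 = 11000 → error at position 24.
Flip position 24: 1000000101111101000100001000101 → 1000000101111101000100011000101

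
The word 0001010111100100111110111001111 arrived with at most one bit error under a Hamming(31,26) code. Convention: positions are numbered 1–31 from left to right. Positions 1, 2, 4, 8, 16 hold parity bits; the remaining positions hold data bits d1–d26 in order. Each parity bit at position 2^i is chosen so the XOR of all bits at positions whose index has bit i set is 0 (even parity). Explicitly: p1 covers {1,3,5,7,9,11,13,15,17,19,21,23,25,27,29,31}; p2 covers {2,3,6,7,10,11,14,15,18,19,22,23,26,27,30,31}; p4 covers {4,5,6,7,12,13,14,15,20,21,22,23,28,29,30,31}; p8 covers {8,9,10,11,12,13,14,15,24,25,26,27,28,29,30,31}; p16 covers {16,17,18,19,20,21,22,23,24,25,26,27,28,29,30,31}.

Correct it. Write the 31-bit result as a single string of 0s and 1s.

0001010111000100111110111001111

s1 (pos 1,3,5,7,9,11,13,15,17,19,21,23,25,27,29,31): 0⊕0⊕0⊕0⊕1⊕1⊕0⊕0⊕1⊕1⊕1⊕1⊕1⊕0⊕1⊕1 = 1
s2 (pos 2,3,6,7,10,11,14,15,18,19,22,23,26,27,30,31): 0⊕0⊕1⊕0⊕1⊕1⊕1⊕0⊕1⊕1⊕0⊕1⊕0⊕0⊕1⊕1 = 1
s4 (pos 4,5,6,7,12,13,14,15,20,21,22,23,28,29,30,31): 1⊕0⊕1⊕0⊕0⊕0⊕1⊕0⊕1⊕1⊕0⊕1⊕1⊕1⊕1⊕1 = 0
s8 (pos 8,9,10,11,12,13,14,15,24,25,26,27,28,29,30,31): 1⊕1⊕1⊕1⊕0⊕0⊕1⊕0⊕1⊕1⊕0⊕0⊕1⊕1⊕1⊕1 = 1
s16 (pos 16,17,18,19,20,21,22,23,24,25,26,27,28,29,30,31): 0⊕1⊕1⊕1⊕1⊕1⊕0⊕1⊕1⊕1⊕0⊕0⊕1⊕1⊕1⊕1 = 0
Syndrome s16…s1 = 01011 → error at position 11.
Flip position 11: 0001010111100100111110111001111 → 0001010111000100111110111001111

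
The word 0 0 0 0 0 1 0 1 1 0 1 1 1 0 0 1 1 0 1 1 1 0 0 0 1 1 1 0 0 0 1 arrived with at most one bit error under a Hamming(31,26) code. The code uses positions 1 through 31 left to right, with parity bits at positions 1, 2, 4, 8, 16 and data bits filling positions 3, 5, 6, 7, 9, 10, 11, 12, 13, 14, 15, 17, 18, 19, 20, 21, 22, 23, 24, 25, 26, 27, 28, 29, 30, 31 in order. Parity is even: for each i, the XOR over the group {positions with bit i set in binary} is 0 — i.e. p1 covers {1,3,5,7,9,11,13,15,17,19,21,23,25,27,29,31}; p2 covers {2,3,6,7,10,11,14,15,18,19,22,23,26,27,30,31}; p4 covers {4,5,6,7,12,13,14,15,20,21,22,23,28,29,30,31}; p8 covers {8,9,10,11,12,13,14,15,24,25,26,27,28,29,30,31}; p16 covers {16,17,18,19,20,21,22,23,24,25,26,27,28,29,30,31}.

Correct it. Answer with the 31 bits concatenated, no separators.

0000010110111001101110000110001

s1 (pos 1,3,5,7,9,11,13,15,17,19,21,23,25,27,29,31): 0⊕0⊕0⊕0⊕1⊕1⊕1⊕0⊕1⊕1⊕1⊕0⊕1⊕1⊕0⊕1 = 1
s2 (pos 2,3,6,7,10,11,14,15,18,19,22,23,26,27,30,31): 0⊕0⊕1⊕0⊕0⊕1⊕0⊕0⊕0⊕1⊕0⊕0⊕1⊕1⊕0⊕1 = 0
s4 (pos 4,5,6,7,12,13,14,15,20,21,22,23,28,29,30,31): 0⊕0⊕1⊕0⊕1⊕1⊕0⊕0⊕1⊕1⊕0⊕0⊕0⊕0⊕0⊕1 = 0
s8 (pos 8,9,10,11,12,13,14,15,24,25,26,27,28,29,30,31): 1⊕1⊕0⊕1⊕1⊕1⊕0⊕0⊕0⊕1⊕1⊕1⊕0⊕0⊕0⊕1 = 1
s16 (pos 16,17,18,19,20,21,22,23,24,25,26,27,28,29,30,31): 1⊕1⊕0⊕1⊕1⊕1⊕0⊕0⊕0⊕1⊕1⊕1⊕0⊕0⊕0⊕1 = 1
Syndrome s16…s1 = 11001 → error at position 25.
Flip position 25: 0000010110111001101110001110001 → 0000010110111001101110000110001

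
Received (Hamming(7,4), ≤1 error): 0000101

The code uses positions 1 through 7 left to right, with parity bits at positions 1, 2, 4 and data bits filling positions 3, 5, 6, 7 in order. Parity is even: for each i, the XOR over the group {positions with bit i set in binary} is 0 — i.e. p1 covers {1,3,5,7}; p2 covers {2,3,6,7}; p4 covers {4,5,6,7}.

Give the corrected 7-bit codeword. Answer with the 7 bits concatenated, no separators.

s1 (pos 1,3,5,7): 0⊕0⊕1⊕1 = 0
s2 (pos 2,3,6,7): 0⊕0⊕0⊕1 = 1
s4 (pos 4,5,6,7): 0⊕1⊕0⊕1 = 0
Syndrome s4…s1 = 010 → error at position 2.
Flip position 2: 0000101 → 0100101

0100101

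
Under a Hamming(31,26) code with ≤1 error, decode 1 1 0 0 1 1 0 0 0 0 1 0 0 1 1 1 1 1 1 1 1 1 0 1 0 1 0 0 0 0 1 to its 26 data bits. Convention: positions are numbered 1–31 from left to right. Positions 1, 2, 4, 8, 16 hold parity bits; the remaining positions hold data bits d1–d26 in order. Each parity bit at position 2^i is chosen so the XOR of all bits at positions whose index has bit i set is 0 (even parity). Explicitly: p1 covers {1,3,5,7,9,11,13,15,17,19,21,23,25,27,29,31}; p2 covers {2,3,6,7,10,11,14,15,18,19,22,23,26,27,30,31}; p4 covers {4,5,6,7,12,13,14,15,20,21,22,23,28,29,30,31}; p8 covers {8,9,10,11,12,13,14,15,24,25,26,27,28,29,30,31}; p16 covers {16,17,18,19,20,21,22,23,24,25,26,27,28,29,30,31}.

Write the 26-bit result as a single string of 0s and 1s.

01100010011111111010100001

s1 (pos 1,3,5,7,9,11,13,15,17,19,21,23,25,27,29,31): 1⊕0⊕1⊕0⊕0⊕1⊕0⊕1⊕1⊕1⊕1⊕0⊕0⊕0⊕0⊕1 = 0
s2 (pos 2,3,6,7,10,11,14,15,18,19,22,23,26,27,30,31): 1⊕0⊕1⊕0⊕0⊕1⊕1⊕1⊕1⊕1⊕1⊕0⊕1⊕0⊕0⊕1 = 0
s4 (pos 4,5,6,7,12,13,14,15,20,21,22,23,28,29,30,31): 0⊕1⊕1⊕0⊕0⊕0⊕1⊕1⊕1⊕1⊕1⊕0⊕0⊕0⊕0⊕1 = 0
s8 (pos 8,9,10,11,12,13,14,15,24,25,26,27,28,29,30,31): 0⊕0⊕0⊕1⊕0⊕0⊕1⊕1⊕1⊕0⊕1⊕0⊕0⊕0⊕0⊕1 = 0
s16 (pos 16,17,18,19,20,21,22,23,24,25,26,27,28,29,30,31): 1⊕1⊕1⊕1⊕1⊕1⊕1⊕0⊕1⊕0⊕1⊕0⊕0⊕0⊕0⊕1 = 0
Syndrome s16…s1 = 00000 → no error.
Read data bits from positions 3,5,6,7,9,10,11,12,13,14,15,17,18,19,20,21,22,23,24,25,26,27,28,29,30,31: 01100010011111111010100001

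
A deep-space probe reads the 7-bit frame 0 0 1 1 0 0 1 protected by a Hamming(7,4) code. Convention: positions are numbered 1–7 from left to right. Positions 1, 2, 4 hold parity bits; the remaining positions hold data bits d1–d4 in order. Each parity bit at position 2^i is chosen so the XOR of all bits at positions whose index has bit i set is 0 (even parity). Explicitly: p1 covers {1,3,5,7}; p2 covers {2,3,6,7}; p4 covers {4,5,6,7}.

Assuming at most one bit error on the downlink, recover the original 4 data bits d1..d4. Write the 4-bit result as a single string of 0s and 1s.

s1 (pos 1,3,5,7): 0⊕1⊕0⊕1 = 0
s2 (pos 2,3,6,7): 0⊕1⊕0⊕1 = 0
s4 (pos 4,5,6,7): 1⊕0⊕0⊕1 = 0
Syndrome s4…s1 = 000 → no error.
Read data bits from positions 3,5,6,7: 1001

1001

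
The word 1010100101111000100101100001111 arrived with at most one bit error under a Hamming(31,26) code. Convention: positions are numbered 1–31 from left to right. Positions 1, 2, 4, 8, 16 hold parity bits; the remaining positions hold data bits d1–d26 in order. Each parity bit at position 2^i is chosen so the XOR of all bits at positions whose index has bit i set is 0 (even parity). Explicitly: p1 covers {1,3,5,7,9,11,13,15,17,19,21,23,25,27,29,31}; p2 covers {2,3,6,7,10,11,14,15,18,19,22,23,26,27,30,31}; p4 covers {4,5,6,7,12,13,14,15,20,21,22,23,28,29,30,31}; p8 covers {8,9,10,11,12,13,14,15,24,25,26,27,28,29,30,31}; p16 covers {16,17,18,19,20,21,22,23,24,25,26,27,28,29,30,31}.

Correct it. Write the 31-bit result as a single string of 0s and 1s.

s1 (pos 1,3,5,7,9,11,13,15,17,19,21,23,25,27,29,31): 1⊕1⊕1⊕0⊕0⊕1⊕1⊕0⊕1⊕0⊕0⊕1⊕0⊕0⊕1⊕1 = 1
s2 (pos 2,3,6,7,10,11,14,15,18,19,22,23,26,27,30,31): 0⊕1⊕0⊕0⊕1⊕1⊕0⊕0⊕0⊕0⊕1⊕1⊕0⊕0⊕1⊕1 = 1
s4 (pos 4,5,6,7,12,13,14,15,20,21,22,23,28,29,30,31): 0⊕1⊕0⊕0⊕1⊕1⊕0⊕0⊕1⊕0⊕1⊕1⊕1⊕1⊕1⊕1 = 0
s8 (pos 8,9,10,11,12,13,14,15,24,25,26,27,28,29,30,31): 1⊕0⊕1⊕1⊕1⊕1⊕0⊕0⊕0⊕0⊕0⊕0⊕1⊕1⊕1⊕1 = 1
s16 (pos 16,17,18,19,20,21,22,23,24,25,26,27,28,29,30,31): 0⊕1⊕0⊕0⊕1⊕0⊕1⊕1⊕0⊕0⊕0⊕0⊕1⊕1⊕1⊕1 = 0
Syndrome s16…s1 = 01011 → error at position 11.
Flip position 11: 1010100101111000100101100001111 → 1010100101011000100101100001111

1010100101011000100101100001111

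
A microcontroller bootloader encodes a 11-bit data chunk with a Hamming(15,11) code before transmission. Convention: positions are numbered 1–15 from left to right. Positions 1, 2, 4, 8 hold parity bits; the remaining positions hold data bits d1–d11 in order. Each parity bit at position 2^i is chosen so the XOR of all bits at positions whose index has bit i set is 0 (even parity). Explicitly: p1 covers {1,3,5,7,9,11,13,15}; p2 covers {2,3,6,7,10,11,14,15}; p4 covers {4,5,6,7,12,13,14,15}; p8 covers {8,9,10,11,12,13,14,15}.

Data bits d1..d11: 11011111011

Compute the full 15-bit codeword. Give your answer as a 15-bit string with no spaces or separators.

001110101111011

Place data at non-parity positions: p1 p2 1 p4 1 0 1 p8 1 1 1 1 0 1 1
p1 (pos 1,3,5,7,9,11,13,15): XOR of data positions = 1⊕1⊕1⊕1⊕1⊕0⊕1 = 0
p2 (pos 2,3,6,7,10,11,14,15): XOR of data positions = 1⊕0⊕1⊕1⊕1⊕1⊕1 = 0
p4 (pos 4,5,6,7,12,13,14,15): XOR of data positions = 1⊕0⊕1⊕1⊕0⊕1⊕1 = 1
p8 (pos 8,9,10,11,12,13,14,15): XOR of data positions = 1⊕1⊕1⊕1⊕0⊕1⊕1 = 0
Codeword: 001110101111011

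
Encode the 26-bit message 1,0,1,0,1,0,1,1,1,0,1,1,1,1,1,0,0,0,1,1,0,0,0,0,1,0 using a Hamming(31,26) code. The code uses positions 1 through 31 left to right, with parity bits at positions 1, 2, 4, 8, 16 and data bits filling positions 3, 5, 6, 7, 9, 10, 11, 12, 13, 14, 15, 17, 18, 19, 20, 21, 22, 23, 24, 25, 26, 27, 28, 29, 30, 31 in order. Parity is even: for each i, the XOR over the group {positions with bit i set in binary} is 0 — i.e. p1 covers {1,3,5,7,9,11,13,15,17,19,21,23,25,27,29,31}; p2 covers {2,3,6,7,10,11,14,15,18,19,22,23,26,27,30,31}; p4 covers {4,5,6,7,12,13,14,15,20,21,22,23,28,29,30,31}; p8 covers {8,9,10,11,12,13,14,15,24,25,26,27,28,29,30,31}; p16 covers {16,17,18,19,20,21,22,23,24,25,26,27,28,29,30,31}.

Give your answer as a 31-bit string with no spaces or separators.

0110010010111011111100011000010

Place data at non-parity positions: p1 p2 1 p4 0 1 0 p8 1 0 1 1 1 0 1 p16 1 1 1 1 0 0 0 1 1 0 0 0 0 1 0
p1 (pos 1,3,5,7,9,11,13,15,17,19,21,23,25,27,29,31): XOR of data positions = 1⊕0⊕0⊕1⊕1⊕1⊕1⊕1⊕1⊕0⊕0⊕1⊕0⊕0⊕0 = 0
p2 (pos 2,3,6,7,10,11,14,15,18,19,22,23,26,27,30,31): XOR of data positions = 1⊕1⊕0⊕0⊕1⊕0⊕1⊕1⊕1⊕0⊕0⊕0⊕0⊕1⊕0 = 1
p4 (pos 4,5,6,7,12,13,14,15,20,21,22,23,28,29,30,31): XOR of data positions = 0⊕1⊕0⊕1⊕1⊕0⊕1⊕1⊕0⊕0⊕0⊕0⊕0⊕1⊕0 = 0
p8 (pos 8,9,10,11,12,13,14,15,24,25,26,27,28,29,30,31): XOR of data positions = 1⊕0⊕1⊕1⊕1⊕0⊕1⊕1⊕1⊕0⊕0⊕0⊕0⊕1⊕0 = 0
p16 (pos 16,17,18,19,20,21,22,23,24,25,26,27,28,29,30,31): XOR of data positions = 1⊕1⊕1⊕1⊕0⊕0⊕0⊕1⊕1⊕0⊕0⊕0⊕0⊕1⊕0 = 1
Codeword: 0110010010111011111100011000010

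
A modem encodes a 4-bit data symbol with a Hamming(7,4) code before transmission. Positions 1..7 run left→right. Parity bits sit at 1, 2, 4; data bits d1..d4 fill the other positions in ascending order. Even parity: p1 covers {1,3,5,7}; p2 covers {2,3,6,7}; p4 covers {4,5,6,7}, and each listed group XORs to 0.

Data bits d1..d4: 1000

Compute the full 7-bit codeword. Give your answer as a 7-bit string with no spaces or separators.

Place data at non-parity positions: p1 p2 1 p4 0 0 0
p1 (pos 1,3,5,7): XOR of data positions = 1⊕0⊕0 = 1
p2 (pos 2,3,6,7): XOR of data positions = 1⊕0⊕0 = 1
p4 (pos 4,5,6,7): XOR of data positions = 0⊕0⊕0 = 0
Codeword: 1110000

1110000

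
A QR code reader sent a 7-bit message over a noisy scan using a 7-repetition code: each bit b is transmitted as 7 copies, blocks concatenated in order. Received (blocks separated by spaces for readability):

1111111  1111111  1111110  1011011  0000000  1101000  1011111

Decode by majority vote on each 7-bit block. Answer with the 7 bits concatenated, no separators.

1111001

Block 1 (1111111): 7 ones → 1
Block 2 (1111111): 7 ones → 1
Block 3 (1111110): 6 ones → 1
Block 4 (1011011): 5 ones → 1
Block 5 (0000000): 0 ones → 0
Block 6 (1101000): 3 ones → 0
Block 7 (1011111): 6 ones → 1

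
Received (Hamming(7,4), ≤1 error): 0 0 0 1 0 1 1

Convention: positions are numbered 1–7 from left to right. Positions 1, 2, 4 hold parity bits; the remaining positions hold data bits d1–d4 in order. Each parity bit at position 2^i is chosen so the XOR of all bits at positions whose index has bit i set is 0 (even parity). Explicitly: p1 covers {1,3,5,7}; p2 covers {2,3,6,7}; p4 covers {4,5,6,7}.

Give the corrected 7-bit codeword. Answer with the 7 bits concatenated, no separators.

0001111

s1 (pos 1,3,5,7): 0⊕0⊕0⊕1 = 1
s2 (pos 2,3,6,7): 0⊕0⊕1⊕1 = 0
s4 (pos 4,5,6,7): 1⊕0⊕1⊕1 = 1
Syndrome s4…s1 = 101 → error at position 5.
Flip position 5: 0001011 → 0001111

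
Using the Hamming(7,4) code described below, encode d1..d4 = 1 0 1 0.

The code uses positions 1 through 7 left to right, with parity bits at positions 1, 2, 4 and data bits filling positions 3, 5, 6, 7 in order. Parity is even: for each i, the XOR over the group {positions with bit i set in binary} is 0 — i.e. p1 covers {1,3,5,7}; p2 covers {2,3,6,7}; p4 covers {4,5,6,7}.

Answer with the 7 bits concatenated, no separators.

Place data at non-parity positions: p1 p2 1 p4 0 1 0
p1 (pos 1,3,5,7): XOR of data positions = 1⊕0⊕0 = 1
p2 (pos 2,3,6,7): XOR of data positions = 1⊕1⊕0 = 0
p4 (pos 4,5,6,7): XOR of data positions = 0⊕1⊕0 = 1
Codeword: 1011010

1011010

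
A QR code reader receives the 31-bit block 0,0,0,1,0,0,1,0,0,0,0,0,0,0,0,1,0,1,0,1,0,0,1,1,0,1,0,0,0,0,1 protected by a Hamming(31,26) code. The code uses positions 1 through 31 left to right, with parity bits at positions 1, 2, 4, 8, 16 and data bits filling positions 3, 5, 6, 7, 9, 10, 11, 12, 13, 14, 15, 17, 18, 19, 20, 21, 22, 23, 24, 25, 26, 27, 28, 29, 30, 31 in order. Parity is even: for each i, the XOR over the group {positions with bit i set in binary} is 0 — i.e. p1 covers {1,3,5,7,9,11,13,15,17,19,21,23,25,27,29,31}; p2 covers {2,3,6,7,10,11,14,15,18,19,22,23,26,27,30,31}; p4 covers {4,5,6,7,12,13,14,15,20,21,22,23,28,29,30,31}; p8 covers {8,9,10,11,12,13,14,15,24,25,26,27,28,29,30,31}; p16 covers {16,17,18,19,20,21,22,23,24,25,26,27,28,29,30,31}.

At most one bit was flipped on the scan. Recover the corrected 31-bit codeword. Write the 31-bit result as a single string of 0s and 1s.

s1 (pos 1,3,5,7,9,11,13,15,17,19,21,23,25,27,29,31): 0⊕0⊕0⊕1⊕0⊕0⊕0⊕0⊕0⊕0⊕0⊕1⊕0⊕0⊕0⊕1 = 1
s2 (pos 2,3,6,7,10,11,14,15,18,19,22,23,26,27,30,31): 0⊕0⊕0⊕1⊕0⊕0⊕0⊕0⊕1⊕0⊕0⊕1⊕1⊕0⊕0⊕1 = 1
s4 (pos 4,5,6,7,12,13,14,15,20,21,22,23,28,29,30,31): 1⊕0⊕0⊕1⊕0⊕0⊕0⊕0⊕1⊕0⊕0⊕1⊕0⊕0⊕0⊕1 = 1
s8 (pos 8,9,10,11,12,13,14,15,24,25,26,27,28,29,30,31): 0⊕0⊕0⊕0⊕0⊕0⊕0⊕0⊕1⊕0⊕1⊕0⊕0⊕0⊕0⊕1 = 1
s16 (pos 16,17,18,19,20,21,22,23,24,25,26,27,28,29,30,31): 1⊕0⊕1⊕0⊕1⊕0⊕0⊕1⊕1⊕0⊕1⊕0⊕0⊕0⊕0⊕1 = 1
Syndrome s16…s1 = 11111 → error at position 31.
Flip position 31: 0001001000000001010100110100001 → 0001001000000001010100110100000

0001001000000001010100110100000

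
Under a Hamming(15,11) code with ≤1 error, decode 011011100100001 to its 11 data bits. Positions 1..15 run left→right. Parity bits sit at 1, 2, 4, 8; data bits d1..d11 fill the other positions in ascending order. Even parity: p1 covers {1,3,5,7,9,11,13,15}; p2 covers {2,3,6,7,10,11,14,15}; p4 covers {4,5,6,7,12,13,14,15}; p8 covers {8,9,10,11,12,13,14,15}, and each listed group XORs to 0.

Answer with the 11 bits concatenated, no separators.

11110100001

s1 (pos 1,3,5,7,9,11,13,15): 0⊕1⊕1⊕1⊕0⊕0⊕0⊕1 = 0
s2 (pos 2,3,6,7,10,11,14,15): 1⊕1⊕1⊕1⊕1⊕0⊕0⊕1 = 0
s4 (pos 4,5,6,7,12,13,14,15): 0⊕1⊕1⊕1⊕0⊕0⊕0⊕1 = 0
s8 (pos 8,9,10,11,12,13,14,15): 0⊕0⊕1⊕0⊕0⊕0⊕0⊕1 = 0
Syndrome s8…s1 = 0000 → no error.
Read data bits from positions 3,5,6,7,9,10,11,12,13,14,15: 11110100001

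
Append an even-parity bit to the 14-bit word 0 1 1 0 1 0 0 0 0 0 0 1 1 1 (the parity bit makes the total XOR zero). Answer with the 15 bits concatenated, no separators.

011010000001110

XOR of the 14 data bits: 0⊕1⊕1⊕0⊕1⊕0⊕0⊕0⊕0⊕0⊕0⊕1⊕1⊕1 = 0
Parity bit = 0 (so all 15 bits XOR to 0).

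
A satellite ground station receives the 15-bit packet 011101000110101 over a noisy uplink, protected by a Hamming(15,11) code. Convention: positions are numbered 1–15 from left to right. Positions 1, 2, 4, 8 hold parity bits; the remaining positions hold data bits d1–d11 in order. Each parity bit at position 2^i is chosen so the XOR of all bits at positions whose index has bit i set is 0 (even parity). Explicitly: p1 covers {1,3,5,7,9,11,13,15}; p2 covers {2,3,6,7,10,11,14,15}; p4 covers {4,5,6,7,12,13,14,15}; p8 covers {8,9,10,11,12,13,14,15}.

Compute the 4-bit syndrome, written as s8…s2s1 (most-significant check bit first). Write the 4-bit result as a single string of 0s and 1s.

0000

s1 (pos 1,3,5,7,9,11,13,15): 0⊕1⊕0⊕0⊕0⊕1⊕1⊕1 = 0
s2 (pos 2,3,6,7,10,11,14,15): 1⊕1⊕1⊕0⊕1⊕1⊕0⊕1 = 0
s4 (pos 4,5,6,7,12,13,14,15): 1⊕0⊕1⊕0⊕0⊕1⊕0⊕1 = 0
s8 (pos 8,9,10,11,12,13,14,15): 0⊕0⊕1⊕1⊕0⊕1⊕0⊕1 = 0
Syndrome s8…s1 = 0000 → no error.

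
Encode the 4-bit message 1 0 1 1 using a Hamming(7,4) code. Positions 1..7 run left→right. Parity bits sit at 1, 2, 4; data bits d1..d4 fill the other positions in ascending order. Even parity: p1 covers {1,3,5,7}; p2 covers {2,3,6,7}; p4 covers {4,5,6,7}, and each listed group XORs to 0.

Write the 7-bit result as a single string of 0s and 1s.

0110011

Place data at non-parity positions: p1 p2 1 p4 0 1 1
p1 (pos 1,3,5,7): XOR of data positions = 1⊕0⊕1 = 0
p2 (pos 2,3,6,7): XOR of data positions = 1⊕1⊕1 = 1
p4 (pos 4,5,6,7): XOR of data positions = 0⊕1⊕1 = 0
Codeword: 0110011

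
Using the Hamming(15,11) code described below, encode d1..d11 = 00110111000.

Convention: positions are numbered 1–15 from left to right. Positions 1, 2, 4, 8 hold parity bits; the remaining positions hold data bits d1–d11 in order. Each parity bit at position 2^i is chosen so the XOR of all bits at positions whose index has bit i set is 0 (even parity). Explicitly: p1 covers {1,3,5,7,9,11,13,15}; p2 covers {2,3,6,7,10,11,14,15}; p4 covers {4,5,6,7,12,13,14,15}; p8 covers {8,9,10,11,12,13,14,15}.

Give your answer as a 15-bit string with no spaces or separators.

Place data at non-parity positions: p1 p2 0 p4 0 1 1 p8 0 1 1 1 0 0 0
p1 (pos 1,3,5,7,9,11,13,15): XOR of data positions = 0⊕0⊕1⊕0⊕1⊕0⊕0 = 0
p2 (pos 2,3,6,7,10,11,14,15): XOR of data positions = 0⊕1⊕1⊕1⊕1⊕0⊕0 = 0
p4 (pos 4,5,6,7,12,13,14,15): XOR of data positions = 0⊕1⊕1⊕1⊕0⊕0⊕0 = 1
p8 (pos 8,9,10,11,12,13,14,15): XOR of data positions = 0⊕1⊕1⊕1⊕0⊕0⊕0 = 1
Codeword: 000101110111000

000101110111000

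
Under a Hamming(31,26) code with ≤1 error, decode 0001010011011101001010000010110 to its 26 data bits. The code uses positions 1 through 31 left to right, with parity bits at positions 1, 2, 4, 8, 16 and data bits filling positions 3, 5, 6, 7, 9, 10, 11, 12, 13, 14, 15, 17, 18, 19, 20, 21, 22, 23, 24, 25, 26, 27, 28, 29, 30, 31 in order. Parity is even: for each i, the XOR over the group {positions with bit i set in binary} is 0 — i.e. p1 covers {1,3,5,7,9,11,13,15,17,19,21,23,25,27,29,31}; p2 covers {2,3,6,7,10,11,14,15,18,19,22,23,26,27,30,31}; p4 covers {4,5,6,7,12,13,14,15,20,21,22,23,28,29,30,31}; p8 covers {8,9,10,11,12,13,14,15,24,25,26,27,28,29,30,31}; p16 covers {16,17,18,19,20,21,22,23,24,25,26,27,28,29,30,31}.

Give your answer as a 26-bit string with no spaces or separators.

s1 (pos 1,3,5,7,9,11,13,15,17,19,21,23,25,27,29,31): 0⊕0⊕0⊕0⊕1⊕0⊕1⊕0⊕0⊕1⊕1⊕0⊕0⊕1⊕1⊕0 = 0
s2 (pos 2,3,6,7,10,11,14,15,18,19,22,23,26,27,30,31): 0⊕0⊕1⊕0⊕1⊕0⊕1⊕0⊕0⊕1⊕0⊕0⊕0⊕1⊕1⊕0 = 0
s4 (pos 4,5,6,7,12,13,14,15,20,21,22,23,28,29,30,31): 1⊕0⊕1⊕0⊕1⊕1⊕1⊕0⊕0⊕1⊕0⊕0⊕0⊕1⊕1⊕0 = 0
s8 (pos 8,9,10,11,12,13,14,15,24,25,26,27,28,29,30,31): 0⊕1⊕1⊕0⊕1⊕1⊕1⊕0⊕0⊕0⊕0⊕1⊕0⊕1⊕1⊕0 = 0
s16 (pos 16,17,18,19,20,21,22,23,24,25,26,27,28,29,30,31): 1⊕0⊕0⊕1⊕0⊕1⊕0⊕0⊕0⊕0⊕0⊕1⊕0⊕1⊕1⊕0 = 0
Syndrome s16…s1 = 00000 → no error.
Read data bits from positions 3,5,6,7,9,10,11,12,13,14,15,17,18,19,20,21,22,23,24,25,26,27,28,29,30,31: 00101101110001010000010110

00101101110001010000010110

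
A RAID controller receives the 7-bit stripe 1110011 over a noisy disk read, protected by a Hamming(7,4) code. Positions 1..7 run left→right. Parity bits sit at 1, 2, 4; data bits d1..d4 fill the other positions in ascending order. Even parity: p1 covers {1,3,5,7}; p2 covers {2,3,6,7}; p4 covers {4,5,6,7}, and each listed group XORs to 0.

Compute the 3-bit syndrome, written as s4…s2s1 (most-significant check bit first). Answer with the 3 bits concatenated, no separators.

001

s1 (pos 1,3,5,7): 1⊕1⊕0⊕1 = 1
s2 (pos 2,3,6,7): 1⊕1⊕1⊕1 = 0
s4 (pos 4,5,6,7): 0⊕0⊕1⊕1 = 0
Syndrome s4…s1 = 001 → error at position 1.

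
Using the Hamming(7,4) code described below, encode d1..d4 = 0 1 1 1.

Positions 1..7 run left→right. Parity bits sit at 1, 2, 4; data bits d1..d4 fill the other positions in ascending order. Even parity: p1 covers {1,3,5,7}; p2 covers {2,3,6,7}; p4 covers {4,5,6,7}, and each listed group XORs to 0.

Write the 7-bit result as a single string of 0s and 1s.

0001111

Place data at non-parity positions: p1 p2 0 p4 1 1 1
p1 (pos 1,3,5,7): XOR of data positions = 0⊕1⊕1 = 0
p2 (pos 2,3,6,7): XOR of data positions = 0⊕1⊕1 = 0
p4 (pos 4,5,6,7): XOR of data positions = 1⊕1⊕1 = 1
Codeword: 0001111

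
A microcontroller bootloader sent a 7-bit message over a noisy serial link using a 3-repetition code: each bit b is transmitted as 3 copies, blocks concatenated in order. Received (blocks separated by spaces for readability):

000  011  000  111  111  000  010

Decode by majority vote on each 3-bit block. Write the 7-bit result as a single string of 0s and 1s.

Block 1 (000): 0 ones → 0
Block 2 (011): 2 ones → 1
Block 3 (000): 0 ones → 0
Block 4 (111): 3 ones → 1
Block 5 (111): 3 ones → 1
Block 6 (000): 0 ones → 0
Block 7 (010): 1 one → 0

0101100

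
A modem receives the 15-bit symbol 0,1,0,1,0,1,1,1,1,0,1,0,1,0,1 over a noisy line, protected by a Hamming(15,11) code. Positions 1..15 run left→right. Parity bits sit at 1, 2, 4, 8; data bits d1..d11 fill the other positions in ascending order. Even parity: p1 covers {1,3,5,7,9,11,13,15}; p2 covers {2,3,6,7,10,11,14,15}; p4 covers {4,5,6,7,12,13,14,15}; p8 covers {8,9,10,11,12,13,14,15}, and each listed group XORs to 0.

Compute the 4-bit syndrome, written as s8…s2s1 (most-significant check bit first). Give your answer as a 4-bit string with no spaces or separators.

1111

s1 (pos 1,3,5,7,9,11,13,15): 0⊕0⊕0⊕1⊕1⊕1⊕1⊕1 = 1
s2 (pos 2,3,6,7,10,11,14,15): 1⊕0⊕1⊕1⊕0⊕1⊕0⊕1 = 1
s4 (pos 4,5,6,7,12,13,14,15): 1⊕0⊕1⊕1⊕0⊕1⊕0⊕1 = 1
s8 (pos 8,9,10,11,12,13,14,15): 1⊕1⊕0⊕1⊕0⊕1⊕0⊕1 = 1
Syndrome s8…s1 = 1111 → error at position 15.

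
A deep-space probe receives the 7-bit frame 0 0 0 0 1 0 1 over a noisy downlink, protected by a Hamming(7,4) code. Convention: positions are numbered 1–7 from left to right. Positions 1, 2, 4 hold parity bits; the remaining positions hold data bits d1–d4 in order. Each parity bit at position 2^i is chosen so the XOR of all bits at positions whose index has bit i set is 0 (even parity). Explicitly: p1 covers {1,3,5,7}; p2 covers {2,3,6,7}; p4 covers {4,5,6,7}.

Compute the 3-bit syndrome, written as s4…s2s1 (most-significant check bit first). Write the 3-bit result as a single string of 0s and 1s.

010

s1 (pos 1,3,5,7): 0⊕0⊕1⊕1 = 0
s2 (pos 2,3,6,7): 0⊕0⊕0⊕1 = 1
s4 (pos 4,5,6,7): 0⊕1⊕0⊕1 = 0
Syndrome s4…s1 = 010 → error at position 2.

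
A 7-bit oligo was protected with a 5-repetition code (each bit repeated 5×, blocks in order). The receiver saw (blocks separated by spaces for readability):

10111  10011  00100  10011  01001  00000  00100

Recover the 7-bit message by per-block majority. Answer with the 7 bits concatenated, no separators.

Block 1 (10111): 4 ones → 1
Block 2 (10011): 3 ones → 1
Block 3 (00100): 1 one → 0
Block 4 (10011): 3 ones → 1
Block 5 (01001): 2 ones → 0
Block 6 (00000): 0 ones → 0
Block 7 (00100): 1 one → 0

1101000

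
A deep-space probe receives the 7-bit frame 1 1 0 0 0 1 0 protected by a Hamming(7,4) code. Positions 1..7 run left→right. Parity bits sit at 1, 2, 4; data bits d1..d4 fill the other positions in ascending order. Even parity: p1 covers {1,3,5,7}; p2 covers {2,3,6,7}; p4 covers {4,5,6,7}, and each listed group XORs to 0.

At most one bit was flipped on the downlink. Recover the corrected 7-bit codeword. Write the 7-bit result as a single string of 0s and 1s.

s1 (pos 1,3,5,7): 1⊕0⊕0⊕0 = 1
s2 (pos 2,3,6,7): 1⊕0⊕1⊕0 = 0
s4 (pos 4,5,6,7): 0⊕0⊕1⊕0 = 1
Syndrome s4…s1 = 101 → error at position 5.
Flip position 5: 1100010 → 1100110

1100110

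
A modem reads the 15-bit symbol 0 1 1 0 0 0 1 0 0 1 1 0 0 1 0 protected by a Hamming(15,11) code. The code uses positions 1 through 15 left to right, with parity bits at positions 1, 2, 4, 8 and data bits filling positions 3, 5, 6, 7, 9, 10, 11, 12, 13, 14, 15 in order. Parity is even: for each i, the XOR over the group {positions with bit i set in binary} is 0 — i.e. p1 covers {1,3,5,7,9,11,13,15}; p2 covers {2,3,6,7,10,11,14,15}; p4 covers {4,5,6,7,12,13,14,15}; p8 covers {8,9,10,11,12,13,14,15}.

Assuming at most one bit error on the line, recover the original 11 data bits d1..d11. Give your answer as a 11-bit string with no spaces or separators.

10011110010

s1 (pos 1,3,5,7,9,11,13,15): 0⊕1⊕0⊕1⊕0⊕1⊕0⊕0 = 1
s2 (pos 2,3,6,7,10,11,14,15): 1⊕1⊕0⊕1⊕1⊕1⊕1⊕0 = 0
s4 (pos 4,5,6,7,12,13,14,15): 0⊕0⊕0⊕1⊕0⊕0⊕1⊕0 = 0
s8 (pos 8,9,10,11,12,13,14,15): 0⊕0⊕1⊕1⊕0⊕0⊕1⊕0 = 1
Syndrome s8…s1 = 1001 → error at position 9.
Flip position 9: 011000100110010 → 011000101110010
Read data bits from positions 3,5,6,7,9,10,11,12,13,14,15: 10011110010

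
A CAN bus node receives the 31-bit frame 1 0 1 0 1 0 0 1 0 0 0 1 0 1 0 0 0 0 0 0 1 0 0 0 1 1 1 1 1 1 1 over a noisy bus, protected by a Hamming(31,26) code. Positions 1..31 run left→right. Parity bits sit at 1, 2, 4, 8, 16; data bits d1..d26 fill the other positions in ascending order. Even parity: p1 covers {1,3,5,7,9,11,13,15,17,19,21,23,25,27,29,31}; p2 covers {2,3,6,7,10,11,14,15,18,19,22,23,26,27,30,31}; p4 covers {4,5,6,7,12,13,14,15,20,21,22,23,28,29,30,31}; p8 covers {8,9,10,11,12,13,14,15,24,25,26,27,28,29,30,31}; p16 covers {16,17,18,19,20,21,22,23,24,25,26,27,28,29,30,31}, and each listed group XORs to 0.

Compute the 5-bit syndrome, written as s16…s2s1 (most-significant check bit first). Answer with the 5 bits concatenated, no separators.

s1 (pos 1,3,5,7,9,11,13,15,17,19,21,23,25,27,29,31): 1⊕1⊕1⊕0⊕0⊕0⊕0⊕0⊕0⊕0⊕1⊕0⊕1⊕1⊕1⊕1 = 0
s2 (pos 2,3,6,7,10,11,14,15,18,19,22,23,26,27,30,31): 0⊕1⊕0⊕0⊕0⊕0⊕1⊕0⊕0⊕0⊕0⊕0⊕1⊕1⊕1⊕1 = 0
s4 (pos 4,5,6,7,12,13,14,15,20,21,22,23,28,29,30,31): 0⊕1⊕0⊕0⊕1⊕0⊕1⊕0⊕0⊕1⊕0⊕0⊕1⊕1⊕1⊕1 = 0
s8 (pos 8,9,10,11,12,13,14,15,24,25,26,27,28,29,30,31): 1⊕0⊕0⊕0⊕1⊕0⊕1⊕0⊕0⊕1⊕1⊕1⊕1⊕1⊕1⊕1 = 0
s16 (pos 16,17,18,19,20,21,22,23,24,25,26,27,28,29,30,31): 0⊕0⊕0⊕0⊕0⊕1⊕0⊕0⊕0⊕1⊕1⊕1⊕1⊕1⊕1⊕1 = 0
Syndrome s16…s1 = 00000 → no error.

00000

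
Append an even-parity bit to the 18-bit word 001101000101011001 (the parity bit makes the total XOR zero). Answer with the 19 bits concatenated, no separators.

XOR of the 18 data bits: 0⊕0⊕1⊕1⊕0⊕1⊕0⊕0⊕0⊕1⊕0⊕1⊕0⊕1⊕1⊕0⊕0⊕1 = 0
Parity bit = 0 (so all 19 bits XOR to 0).

0011010001010110010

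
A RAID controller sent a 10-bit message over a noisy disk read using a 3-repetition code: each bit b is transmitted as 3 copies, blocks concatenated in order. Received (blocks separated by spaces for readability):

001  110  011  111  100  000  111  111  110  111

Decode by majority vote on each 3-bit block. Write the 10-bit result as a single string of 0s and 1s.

0111001111

Block 1 (001): 1 one → 0
Block 2 (110): 2 ones → 1
Block 3 (011): 2 ones → 1
Block 4 (111): 3 ones → 1
Block 5 (100): 1 one → 0
Block 6 (000): 0 ones → 0
Block 7 (111): 3 ones → 1
Block 8 (111): 3 ones → 1
Block 9 (110): 2 ones → 1
Block 10 (111): 3 ones → 1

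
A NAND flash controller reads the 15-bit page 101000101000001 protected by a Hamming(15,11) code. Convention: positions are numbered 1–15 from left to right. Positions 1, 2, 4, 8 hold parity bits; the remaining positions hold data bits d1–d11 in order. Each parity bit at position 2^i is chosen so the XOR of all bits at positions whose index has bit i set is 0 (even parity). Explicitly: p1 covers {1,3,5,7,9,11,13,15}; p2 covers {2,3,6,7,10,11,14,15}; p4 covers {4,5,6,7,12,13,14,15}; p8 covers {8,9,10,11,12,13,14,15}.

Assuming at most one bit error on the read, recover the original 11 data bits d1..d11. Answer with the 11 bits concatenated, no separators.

00011000001

s1 (pos 1,3,5,7,9,11,13,15): 1⊕1⊕0⊕1⊕1⊕0⊕0⊕1 = 1
s2 (pos 2,3,6,7,10,11,14,15): 0⊕1⊕0⊕1⊕0⊕0⊕0⊕1 = 1
s4 (pos 4,5,6,7,12,13,14,15): 0⊕0⊕0⊕1⊕0⊕0⊕0⊕1 = 0
s8 (pos 8,9,10,11,12,13,14,15): 0⊕1⊕0⊕0⊕0⊕0⊕0⊕1 = 0
Syndrome s8…s1 = 0011 → error at position 3.
Flip position 3: 101000101000001 → 100000101000001
Read data bits from positions 3,5,6,7,9,10,11,12,13,14,15: 00011000001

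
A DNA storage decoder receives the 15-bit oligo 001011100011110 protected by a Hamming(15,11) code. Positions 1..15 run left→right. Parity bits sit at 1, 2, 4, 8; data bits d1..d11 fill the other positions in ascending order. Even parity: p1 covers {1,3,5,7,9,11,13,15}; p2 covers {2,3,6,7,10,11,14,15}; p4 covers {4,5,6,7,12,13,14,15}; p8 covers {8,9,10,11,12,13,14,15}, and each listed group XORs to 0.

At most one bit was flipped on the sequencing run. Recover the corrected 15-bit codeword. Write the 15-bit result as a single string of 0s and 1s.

000011100011110

s1 (pos 1,3,5,7,9,11,13,15): 0⊕1⊕1⊕1⊕0⊕1⊕1⊕0 = 1
s2 (pos 2,3,6,7,10,11,14,15): 0⊕1⊕1⊕1⊕0⊕1⊕1⊕0 = 1
s4 (pos 4,5,6,7,12,13,14,15): 0⊕1⊕1⊕1⊕1⊕1⊕1⊕0 = 0
s8 (pos 8,9,10,11,12,13,14,15): 0⊕0⊕0⊕1⊕1⊕1⊕1⊕0 = 0
Syndrome s8…s1 = 0011 → error at position 3.
Flip position 3: 001011100011110 → 000011100011110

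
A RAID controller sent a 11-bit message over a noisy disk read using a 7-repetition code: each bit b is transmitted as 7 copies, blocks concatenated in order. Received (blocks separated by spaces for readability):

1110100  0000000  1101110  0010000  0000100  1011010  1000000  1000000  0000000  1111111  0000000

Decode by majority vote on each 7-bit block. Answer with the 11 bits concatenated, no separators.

10100100010

Block 1 (1110100): 4 ones → 1
Block 2 (0000000): 0 ones → 0
Block 3 (1101110): 5 ones → 1
Block 4 (0010000): 1 one → 0
Block 5 (0000100): 1 one → 0
Block 6 (1011010): 4 ones → 1
Block 7 (1000000): 1 one → 0
Block 8 (1000000): 1 one → 0
Block 9 (0000000): 0 ones → 0
Block 10 (1111111): 7 ones → 1
Block 11 (0000000): 0 ones → 0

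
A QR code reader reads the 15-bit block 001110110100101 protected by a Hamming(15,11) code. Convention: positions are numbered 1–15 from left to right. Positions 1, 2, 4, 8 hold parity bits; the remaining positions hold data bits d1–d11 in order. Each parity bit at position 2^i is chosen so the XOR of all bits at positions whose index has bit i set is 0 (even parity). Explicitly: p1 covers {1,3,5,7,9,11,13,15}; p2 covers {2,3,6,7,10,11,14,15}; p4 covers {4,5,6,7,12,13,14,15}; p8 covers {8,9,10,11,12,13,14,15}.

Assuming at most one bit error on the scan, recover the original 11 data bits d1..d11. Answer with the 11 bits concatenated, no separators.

10010100101

s1 (pos 1,3,5,7,9,11,13,15): 0⊕1⊕1⊕1⊕0⊕0⊕1⊕1 = 1
s2 (pos 2,3,6,7,10,11,14,15): 0⊕1⊕0⊕1⊕1⊕0⊕0⊕1 = 0
s4 (pos 4,5,6,7,12,13,14,15): 1⊕1⊕0⊕1⊕0⊕1⊕0⊕1 = 1
s8 (pos 8,9,10,11,12,13,14,15): 1⊕0⊕1⊕0⊕0⊕1⊕0⊕1 = 0
Syndrome s8…s1 = 0101 → error at position 5.
Flip position 5: 001110110100101 → 001100110100101
Read data bits from positions 3,5,6,7,9,10,11,12,13,14,15: 10010100101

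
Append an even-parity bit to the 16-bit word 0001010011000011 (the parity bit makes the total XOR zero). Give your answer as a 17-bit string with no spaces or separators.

00010100110000110

XOR of the 16 data bits: 0⊕0⊕0⊕1⊕0⊕1⊕0⊕0⊕1⊕1⊕0⊕0⊕0⊕0⊕1⊕1 = 0
Parity bit = 0 (so all 17 bits XOR to 0).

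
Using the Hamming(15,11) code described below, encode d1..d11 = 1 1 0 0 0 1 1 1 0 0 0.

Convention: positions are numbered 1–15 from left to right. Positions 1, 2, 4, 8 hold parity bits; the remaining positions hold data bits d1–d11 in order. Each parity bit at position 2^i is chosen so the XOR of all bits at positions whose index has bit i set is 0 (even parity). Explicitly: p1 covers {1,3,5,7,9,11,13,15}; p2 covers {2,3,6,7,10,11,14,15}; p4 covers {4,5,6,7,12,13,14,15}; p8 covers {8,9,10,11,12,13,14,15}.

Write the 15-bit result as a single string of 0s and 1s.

111010010111000

Place data at non-parity positions: p1 p2 1 p4 1 0 0 p8 0 1 1 1 0 0 0
p1 (pos 1,3,5,7,9,11,13,15): XOR of data positions = 1⊕1⊕0⊕0⊕1⊕0⊕0 = 1
p2 (pos 2,3,6,7,10,11,14,15): XOR of data positions = 1⊕0⊕0⊕1⊕1⊕0⊕0 = 1
p4 (pos 4,5,6,7,12,13,14,15): XOR of data positions = 1⊕0⊕0⊕1⊕0⊕0⊕0 = 0
p8 (pos 8,9,10,11,12,13,14,15): XOR of data positions = 0⊕1⊕1⊕1⊕0⊕0⊕0 = 1
Codeword: 111010010111000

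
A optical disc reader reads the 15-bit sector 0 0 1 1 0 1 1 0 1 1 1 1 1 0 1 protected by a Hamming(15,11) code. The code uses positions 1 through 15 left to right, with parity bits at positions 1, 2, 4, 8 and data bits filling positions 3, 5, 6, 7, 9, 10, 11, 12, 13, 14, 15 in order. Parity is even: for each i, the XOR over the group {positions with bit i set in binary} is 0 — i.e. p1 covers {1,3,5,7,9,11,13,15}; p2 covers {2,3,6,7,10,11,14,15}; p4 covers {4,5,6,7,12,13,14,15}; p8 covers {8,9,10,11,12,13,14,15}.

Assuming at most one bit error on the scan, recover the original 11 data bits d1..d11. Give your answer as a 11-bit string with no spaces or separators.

10111111101

s1 (pos 1,3,5,7,9,11,13,15): 0⊕1⊕0⊕1⊕1⊕1⊕1⊕1 = 0
s2 (pos 2,3,6,7,10,11,14,15): 0⊕1⊕1⊕1⊕1⊕1⊕0⊕1 = 0
s4 (pos 4,5,6,7,12,13,14,15): 1⊕0⊕1⊕1⊕1⊕1⊕0⊕1 = 0
s8 (pos 8,9,10,11,12,13,14,15): 0⊕1⊕1⊕1⊕1⊕1⊕0⊕1 = 0
Syndrome s8…s1 = 0000 → no error.
Read data bits from positions 3,5,6,7,9,10,11,12,13,14,15: 10111111101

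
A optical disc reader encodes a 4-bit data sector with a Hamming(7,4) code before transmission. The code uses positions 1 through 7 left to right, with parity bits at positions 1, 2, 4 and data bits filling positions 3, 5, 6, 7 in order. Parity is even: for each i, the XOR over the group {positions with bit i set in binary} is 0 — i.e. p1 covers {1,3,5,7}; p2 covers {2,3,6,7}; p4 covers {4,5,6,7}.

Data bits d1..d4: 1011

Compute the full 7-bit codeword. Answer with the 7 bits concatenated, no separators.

0110011

Place data at non-parity positions: p1 p2 1 p4 0 1 1
p1 (pos 1,3,5,7): XOR of data positions = 1⊕0⊕1 = 0
p2 (pos 2,3,6,7): XOR of data positions = 1⊕1⊕1 = 1
p4 (pos 4,5,6,7): XOR of data positions = 0⊕1⊕1 = 0
Codeword: 0110011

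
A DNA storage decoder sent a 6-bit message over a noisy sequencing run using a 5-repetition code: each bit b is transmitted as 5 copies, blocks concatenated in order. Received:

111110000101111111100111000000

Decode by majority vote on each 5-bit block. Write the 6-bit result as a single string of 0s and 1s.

101110

Block 1 (11111): 5 ones → 1
Block 2 (00001): 1 one → 0
Block 3 (01111): 4 ones → 1
Block 4 (11110): 4 ones → 1
Block 5 (01110): 3 ones → 1
Block 6 (00000): 0 ones → 0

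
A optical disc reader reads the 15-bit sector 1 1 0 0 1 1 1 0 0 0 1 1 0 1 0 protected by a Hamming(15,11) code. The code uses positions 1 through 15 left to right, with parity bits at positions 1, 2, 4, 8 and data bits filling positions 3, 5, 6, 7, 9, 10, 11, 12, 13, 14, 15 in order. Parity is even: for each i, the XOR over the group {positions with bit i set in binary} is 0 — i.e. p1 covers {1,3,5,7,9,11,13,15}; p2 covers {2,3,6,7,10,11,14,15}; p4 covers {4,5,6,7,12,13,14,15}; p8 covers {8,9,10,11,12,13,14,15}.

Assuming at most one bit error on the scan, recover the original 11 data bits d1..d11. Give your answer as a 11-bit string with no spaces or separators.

s1 (pos 1,3,5,7,9,11,13,15): 1⊕0⊕1⊕1⊕0⊕1⊕0⊕0 = 0
s2 (pos 2,3,6,7,10,11,14,15): 1⊕0⊕1⊕1⊕0⊕1⊕1⊕0 = 1
s4 (pos 4,5,6,7,12,13,14,15): 0⊕1⊕1⊕1⊕1⊕0⊕1⊕0 = 1
s8 (pos 8,9,10,11,12,13,14,15): 0⊕0⊕0⊕1⊕1⊕0⊕1⊕0 = 1
Syndrome s8…s1 = 1110 → error at position 14.
Flip position 14: 110011100011010 → 110011100011000
Read data bits from positions 3,5,6,7,9,10,11,12,13,14,15: 01110011000

01110011000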